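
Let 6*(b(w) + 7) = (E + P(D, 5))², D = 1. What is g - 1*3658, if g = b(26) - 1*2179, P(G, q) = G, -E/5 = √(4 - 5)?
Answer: -5848 - 5*I/3 ≈ -5848.0 - 1.6667*I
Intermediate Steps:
E = -5*I (E = -5*√(4 - 5) = -5*I ≈ -5.0*I)
b(w) = -7 + (1 - 5*I)²/6 (b(w) = -7 + (-5*I + 1)²/6 = -7 + (1 - 5*I)²/6)
g = -2190 - 5*I/3 (g = (-11 - 5*I/3) - 1*2179 = (-11 - 5*I/3) - 2179 = -2190 - 5*I/3 ≈ -2190.0 - 1.6667*I)
g - 1*3658 = (-2190 - 5*I/3) - 1*3658 = (-2190 - 5*I/3) - 3658 = -5848 - 5*I/3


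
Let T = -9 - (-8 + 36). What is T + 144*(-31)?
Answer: -4501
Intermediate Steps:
T = -37 (T = -9 - 1*28 = -9 - 28 = -37)
T + 144*(-31) = -37 + 144*(-31) = -37 - 4464 = -4501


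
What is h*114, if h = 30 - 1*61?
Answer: -3534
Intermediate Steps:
h = -31 (h = 30 - 61 = -31)
h*114 = -31*114 = -3534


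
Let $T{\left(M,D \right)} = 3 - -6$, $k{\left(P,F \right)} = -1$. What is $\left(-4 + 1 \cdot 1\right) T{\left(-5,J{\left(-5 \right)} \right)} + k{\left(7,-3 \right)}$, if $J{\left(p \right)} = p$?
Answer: $-28$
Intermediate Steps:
$T{\left(M,D \right)} = 9$ ($T{\left(M,D \right)} = 3 + 6 = 9$)
$\left(-4 + 1 \cdot 1\right) T{\left(-5,J{\left(-5 \right)} \right)} + k{\left(7,-3 \right)} = \left(-4 + 1 \cdot 1\right) 9 - 1 = \left(-4 + 1\right) 9 - 1 = \left(-3\right) 9 - 1 = -27 - 1 = -28$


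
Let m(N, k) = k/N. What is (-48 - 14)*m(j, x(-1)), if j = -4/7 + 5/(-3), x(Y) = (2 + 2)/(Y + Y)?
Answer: -2604/47 ≈ -55.404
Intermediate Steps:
x(Y) = 2/Y (x(Y) = 4/((2*Y)) = 4*(1/(2*Y)) = 2/Y)
j = -47/21 (j = -4*1/7 + 5*(-1/3) = -4/7 - 5/3 = -47/21 ≈ -2.2381)
(-48 - 14)*m(j, x(-1)) = (-48 - 14)*((2/(-1))/(-47/21)) = -62*2*(-1)*(-21)/47 = -(-124)*(-21)/47 = -62*42/47 = -2604/47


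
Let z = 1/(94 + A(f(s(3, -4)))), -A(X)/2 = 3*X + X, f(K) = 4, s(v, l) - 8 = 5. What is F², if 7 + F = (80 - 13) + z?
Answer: 13845841/3844 ≈ 3601.9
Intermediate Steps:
s(v, l) = 13 (s(v, l) = 8 + 5 = 13)
A(X) = -8*X (A(X) = -2*(3*X + X) = -8*X)
z = 1/62 (z = 1/(94 - 8*4) = 1/(94 - 32) = 1/62 ≈ 0.016129)
F = 3721/62 (F = -7 + ((80 - 13) + 1/62) = -7 + (67 + 1/62) = -7 + 4155/62 = 3721/62 ≈ 60.016)
F² = (3721/62)² = 13845841/3844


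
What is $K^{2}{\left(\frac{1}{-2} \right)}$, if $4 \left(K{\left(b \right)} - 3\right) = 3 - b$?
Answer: $\frac{961}{64} \approx 15.016$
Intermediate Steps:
$K{\left(b \right)} = \frac{15}{4} - \frac{b}{4}$ ($K{\left(b \right)} = 3 + \frac{3 - b}{4} = 3 - \left(- \frac{3}{4} + \frac{b}{4}\right) = \frac{15}{4} - \frac{b}{4}$)
$K^{2}{\left(\frac{1}{-2} \right)} = \left(\frac{15}{4} - \frac{1}{4 \left(-2\right)}\right)^{2} = \left(\frac{15}{4} - - \frac{1}{8}\right)^{2} = \left(\frac{15}{4} + \frac{1}{8}\right)^{2} = \left(\frac{31}{8}\right)^{2} = \frac{961}{64}$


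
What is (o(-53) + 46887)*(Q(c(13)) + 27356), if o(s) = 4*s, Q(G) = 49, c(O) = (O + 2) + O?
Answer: 1279128375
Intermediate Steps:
c(O) = 2 + 2*O (c(O) = (2 + O) + O = 2 + 2*O)
(o(-53) + 46887)*(Q(c(13)) + 27356) = (4*(-53) + 46887)*(49 + 27356) = (-212 + 46887)*27405 = 46675*27405 = 1279128375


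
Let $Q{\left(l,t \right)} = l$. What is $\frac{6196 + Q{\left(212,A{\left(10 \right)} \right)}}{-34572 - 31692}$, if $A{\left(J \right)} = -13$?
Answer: $- \frac{267}{2761} \approx -0.096704$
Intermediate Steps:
$\frac{6196 + Q{\left(212,A{\left(10 \right)} \right)}}{-34572 - 31692} = \frac{6196 + 212}{-34572 - 31692} = \frac{6408}{-66264} = 6408 \left(- \frac{1}{66264}\right) = - \frac{267}{2761}$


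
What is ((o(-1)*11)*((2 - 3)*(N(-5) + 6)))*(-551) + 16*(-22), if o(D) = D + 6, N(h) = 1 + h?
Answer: 60258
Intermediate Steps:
o(D) = 6 + D
((o(-1)*11)*((2 - 3)*(N(-5) + 6)))*(-551) + 16*(-22) = (((6 - 1)*11)*((2 - 3)*((1 - 5) + 6)))*(-551) + 16*(-22) = ((5*11)*(-(-4 + 6)))*(-551) - 352 = (55*(-1*2))*(-551) - 352 = (55*(-2))*(-551) - 352 = -110*(-551) - 352 = 60610 - 352 = 60258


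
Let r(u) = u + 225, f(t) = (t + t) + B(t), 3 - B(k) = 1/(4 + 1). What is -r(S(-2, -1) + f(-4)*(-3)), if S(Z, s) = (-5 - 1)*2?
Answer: -1143/5 ≈ -228.60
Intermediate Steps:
B(k) = 14/5 (B(k) = 3 - 1/(4 + 1) = 3 - 1/5 = 3 - 1*⅕ = 3 - ⅕ = 14/5)
S(Z, s) = -12 (S(Z, s) = -6*2 = -12)
f(t) = 14/5 + 2*t (f(t) = (t + t) + 14/5 = 2*t + 14/5 = 14/5 + 2*t)
r(u) = 225 + u
-r(S(-2, -1) + f(-4)*(-3)) = -(225 + (-12 + (14/5 + 2*(-4))*(-3))) = -(225 + (-12 + (14/5 - 8)*(-3))) = -(225 + (-12 - 26/5*(-3))) = -(225 + (-12 + 78/5)) = -(225 + 18/5) = -1*1143/5 = -1143/5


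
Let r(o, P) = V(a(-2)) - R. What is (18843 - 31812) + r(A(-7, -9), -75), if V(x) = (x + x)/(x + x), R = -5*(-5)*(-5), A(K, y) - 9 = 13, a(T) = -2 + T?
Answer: -12843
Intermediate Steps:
A(K, y) = 22 (A(K, y) = 9 + 13 = 22)
R = -125 (R = 25*(-5) = -125)
V(x) = 1 (V(x) = (2*x)/((2*x)) = (2*x)*(1/(2*x)) = 1)
r(o, P) = 126 (r(o, P) = 1 - 1*(-125) = 1 + 125 = 126)
(18843 - 31812) + r(A(-7, -9), -75) = (18843 - 31812) + 126 = -12969 + 126 = -12843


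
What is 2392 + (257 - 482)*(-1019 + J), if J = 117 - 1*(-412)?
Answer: 112642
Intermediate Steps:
J = 529 (J = 117 + 412 = 529)
2392 + (257 - 482)*(-1019 + J) = 2392 + (257 - 482)*(-1019 + 529) = 2392 - 225*(-490) = 2392 + 110250 = 112642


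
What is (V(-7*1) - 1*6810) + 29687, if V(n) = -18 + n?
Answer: 22852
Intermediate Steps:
(V(-7*1) - 1*6810) + 29687 = ((-18 - 7*1) - 1*6810) + 29687 = ((-18 - 7) - 6810) + 29687 = (-25 - 6810) + 29687 = -6835 + 29687 = 22852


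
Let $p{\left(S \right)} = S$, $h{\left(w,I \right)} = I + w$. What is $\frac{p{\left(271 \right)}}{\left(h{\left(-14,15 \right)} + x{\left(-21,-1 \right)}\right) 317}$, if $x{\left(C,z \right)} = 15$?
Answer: $\frac{271}{5072} \approx 0.053431$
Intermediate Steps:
$\frac{p{\left(271 \right)}}{\left(h{\left(-14,15 \right)} + x{\left(-21,-1 \right)}\right) 317} = \frac{271}{\left(\left(15 - 14\right) + 15\right) 317} = \frac{271}{\left(1 + 15\right) 317} = \frac{271}{16 \cdot 317} = \frac{271}{5072}$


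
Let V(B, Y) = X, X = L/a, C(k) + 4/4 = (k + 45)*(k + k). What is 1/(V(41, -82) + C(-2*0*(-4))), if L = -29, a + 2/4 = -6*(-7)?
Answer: -83/141 ≈ -0.58865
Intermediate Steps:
a = 83/2 (a = -1/2 - 6*(-7) = -1/2 + 42 = 83/2 ≈ 41.500)
C(k) = -1 + 2*k*(45 + k) (C(k) = -1 + (k + 45)*(k + k) = -1 + (45 + k)*(2*k) = -1 + 2*k*(45 + k))
X = -58/83 (X = -29/83/2 = -29*2/83 = -58/83 ≈ -0.69880)
V(B, Y) = -58/83
1/(V(41, -82) + C(-2*0*(-4))) = 1/(-58/83 + (-1 + 2*(-2*0*(-4))**2 + 90*(-2*0*(-4)))) = 1/(-58/83 + (-1 + 2*(0*(-4))**2 + 90*(0*(-4)))) = 1/(-58/83 + (-1 + 2*0**2 + 90*0)) = 1/(-58/83 + (-1 + 2*0 + 0)) = 1/(-58/83 + (-1 + 0 + 0)) = 1/(-58/83 - 1) = 1/(-141/83) = -83/141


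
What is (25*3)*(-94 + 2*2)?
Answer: -6750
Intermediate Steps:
(25*3)*(-94 + 2*2) = 75*(-94 + 4) = 75*(-90) = -6750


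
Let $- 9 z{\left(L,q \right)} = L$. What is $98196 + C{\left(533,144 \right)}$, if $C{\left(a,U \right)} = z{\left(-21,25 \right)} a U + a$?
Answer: $277817$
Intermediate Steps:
$z{\left(L,q \right)} = - \frac{L}{9}$
$C{\left(a,U \right)} = a + \frac{7 U a}{3}$ ($C{\left(a,U \right)} = \left(- \frac{1}{9}\right) \left(-21\right) a U + a = \frac{7 a}{3} U + a = \frac{7 U a}{3} + a = a + \frac{7 U a}{3}$)
$98196 + C{\left(533,144 \right)} = 98196 + \frac{1}{3} \cdot 533 \left(3 + 7 \cdot 144\right) = 98196 + \frac{1}{3} \cdot 533 \left(3 + 1008\right) = 98196 + \frac{1}{3} \cdot 533 \cdot 1011 = 98196 + 179621 = 277817$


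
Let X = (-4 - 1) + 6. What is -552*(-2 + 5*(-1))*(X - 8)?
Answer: -27048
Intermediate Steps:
X = 1 (X = -5 + 6 = 1)
-552*(-2 + 5*(-1))*(X - 8) = -552*(-2 + 5*(-1))*(1 - 8) = -552*(-2 - 5)*(-7) = -(-3864)*(-7) = -552*49 = -27048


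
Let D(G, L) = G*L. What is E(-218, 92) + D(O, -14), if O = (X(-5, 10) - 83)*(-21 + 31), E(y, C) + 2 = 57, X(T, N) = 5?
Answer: 10975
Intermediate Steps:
E(y, C) = 55 (E(y, C) = -2 + 57 = 55)
O = -780 (O = (5 - 83)*(-21 + 31) = -78*10 = -780)
E(-218, 92) + D(O, -14) = 55 - 780*(-14) = 55 + 10920 = 10975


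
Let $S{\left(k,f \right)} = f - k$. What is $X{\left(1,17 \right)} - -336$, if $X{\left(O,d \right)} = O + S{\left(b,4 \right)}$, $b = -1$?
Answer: $342$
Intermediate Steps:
$X{\left(O,d \right)} = 5 + O$ ($X{\left(O,d \right)} = O + \left(4 - -1\right) = O + \left(4 + 1\right) = O + 5 = 5 + O$)
$X{\left(1,17 \right)} - -336 = \left(5 + 1\right) - -336 = 6 + 336 = 342$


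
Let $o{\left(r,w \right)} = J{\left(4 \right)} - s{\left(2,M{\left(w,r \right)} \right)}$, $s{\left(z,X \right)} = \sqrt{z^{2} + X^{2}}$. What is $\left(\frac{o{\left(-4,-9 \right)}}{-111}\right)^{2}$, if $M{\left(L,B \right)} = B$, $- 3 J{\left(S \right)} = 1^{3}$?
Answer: $\frac{181}{110889} + \frac{4 \sqrt{5}}{36963} \approx 0.0018742$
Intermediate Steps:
$J{\left(S \right)} = - \frac{1}{3}$ ($J{\left(S \right)} = - \frac{1^{3}}{3} = \left(- \frac{1}{3}\right) 1 = - \frac{1}{3}$)
$s{\left(z,X \right)} = \sqrt{X^{2} + z^{2}}$
$o{\left(r,w \right)} = - \frac{1}{3} - \sqrt{4 + r^{2}}$ ($o{\left(r,w \right)} = - \frac{1}{3} - \sqrt{r^{2} + 2^{2}} = - \frac{1}{3} - \sqrt{r^{2} + 4} = - \frac{1}{3} - \sqrt{4 + r^{2}}$)
$\left(\frac{o{\left(-4,-9 \right)}}{-111}\right)^{2} = \left(\frac{- \frac{1}{3} - \sqrt{4 + \left(-4\right)^{2}}}{-111}\right)^{2} = \left(\left(- \frac{1}{3} - \sqrt{4 + 16}\right) \left(- \frac{1}{111}\right)\right)^{2} = \left(\left(- \frac{1}{3} - \sqrt{20}\right) \left(- \frac{1}{111}\right)\right)^{2} = \left(\left(- \frac{1}{3} - 2 \sqrt{5}\right) \left(- \frac{1}{111}\right)\right)^{2} = \left(\frac{1}{333} + \frac{2 \sqrt{5}}{111}\right)^{2}$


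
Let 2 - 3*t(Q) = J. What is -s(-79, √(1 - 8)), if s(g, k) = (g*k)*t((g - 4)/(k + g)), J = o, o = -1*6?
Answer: 632*I*√7/3 ≈ 557.37*I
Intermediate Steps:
o = -6
J = -6
t(Q) = 8/3 (t(Q) = ⅔ - ⅓*(-6) = ⅔ + 2 = 8/3)
s(g, k) = 8*g*k/3 (s(g, k) = (g*k)*(8/3) = 8*g*k/3)
-s(-79, √(1 - 8)) = -8*(-79)*√(1 - 8)/3 = -8*(-79)*√(-7)/3 = -8*(-79)*I*√7/3 = -(-632)*I*√7/3 = 632*I*√7/3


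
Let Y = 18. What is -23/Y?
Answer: -23/18 ≈ -1.2778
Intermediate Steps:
-23/Y = -23/18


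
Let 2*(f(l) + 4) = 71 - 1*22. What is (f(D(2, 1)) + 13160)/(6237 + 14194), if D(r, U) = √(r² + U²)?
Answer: 26361/40862 ≈ 0.64512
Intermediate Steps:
D(r, U) = √(U² + r²)
f(l) = 41/2 (f(l) = -4 + (71 - 1*22)/2 = -4 + (71 - 22)/2 = -4 + (½)*49 = -4 + 49/2 = 41/2)
(f(D(2, 1)) + 13160)/(6237 + 14194) = (41/2 + 13160)/(6237 + 14194) = (26361/2)/20431 = (26361/2)*(1/20431) = 26361/40862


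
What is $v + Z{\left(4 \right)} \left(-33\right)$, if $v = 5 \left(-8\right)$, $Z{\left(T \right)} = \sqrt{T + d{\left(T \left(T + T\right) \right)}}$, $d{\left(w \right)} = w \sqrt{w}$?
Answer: $-40 - 66 \sqrt{1 + 32 \sqrt{2}} \approx -488.87$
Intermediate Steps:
$d{\left(w \right)} = w^{\frac{3}{2}}$
$Z{\left(T \right)} = \sqrt{T + 2 \sqrt{2} \left(T^{2}\right)^{\frac{3}{2}}}$ ($Z{\left(T \right)} = \sqrt{T + \left(T \left(T + T\right)\right)^{\frac{3}{2}}} = \sqrt{T + \left(T 2 T\right)^{\frac{3}{2}}} = \sqrt{T + \left(2 T^{2}\right)^{\frac{3}{2}}} = \sqrt{T + 2 \sqrt{2} \left(T^{2}\right)^{\frac{3}{2}}}$)
$v = -40$
$v + Z{\left(4 \right)} \left(-33\right) = -40 + \sqrt{4 + 2 \sqrt{2} \left(4^{2}\right)^{\frac{3}{2}}} \left(-33\right) = -40 + \sqrt{4 + 2 \sqrt{2} \cdot 16^{\frac{3}{2}}} \left(-33\right) = -40 + \sqrt{4 + 2 \sqrt{2} \cdot 64} \left(-33\right) = -40 + \sqrt{4 + 128 \sqrt{2}} \left(-33\right) = -40 - 33 \sqrt{4 + 128 \sqrt{2}}$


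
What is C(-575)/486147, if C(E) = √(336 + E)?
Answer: I*√239/486147 ≈ 3.18e-5*I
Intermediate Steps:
C(-575)/486147 = √(336 - 575)/486147 = √(-239)*(1/486147) = (I*√239)*(1/486147) = I*√239/486147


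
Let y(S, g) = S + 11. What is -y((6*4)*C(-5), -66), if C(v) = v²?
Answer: -611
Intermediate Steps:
y(S, g) = 11 + S
-y((6*4)*C(-5), -66) = -(11 + (6*4)*(-5)²) = -(11 + 24*25) = -(11 + 600) = -1*611 = -611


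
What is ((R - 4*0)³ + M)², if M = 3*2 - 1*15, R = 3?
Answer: 324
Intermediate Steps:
M = -9 (M = 6 - 15 = -9)
((R - 4*0)³ + M)² = ((3 - 4*0)³ - 9)² = ((3 + 0)³ - 9)² = (3³ - 9)² = (27 - 9)² = 18² = 324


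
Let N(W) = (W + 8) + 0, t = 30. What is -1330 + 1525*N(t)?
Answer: 56620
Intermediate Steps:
N(W) = 8 + W (N(W) = (8 + W) + 0 = 8 + W)
-1330 + 1525*N(t) = -1330 + 1525*(8 + 30) = -1330 + 1525*38 = -1330 + 57950 = 56620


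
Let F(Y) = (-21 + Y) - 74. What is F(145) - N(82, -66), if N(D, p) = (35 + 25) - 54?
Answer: 44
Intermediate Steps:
N(D, p) = 6 (N(D, p) = 60 - 54 = 6)
F(Y) = -95 + Y
F(145) - N(82, -66) = (-95 + 145) - 1*6 = 50 - 6 = 44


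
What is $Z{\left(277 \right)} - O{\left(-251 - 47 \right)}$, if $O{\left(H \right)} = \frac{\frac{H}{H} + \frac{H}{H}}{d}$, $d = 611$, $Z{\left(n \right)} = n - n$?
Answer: $- \frac{2}{611} \approx -0.0032733$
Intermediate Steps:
$Z{\left(n \right)} = 0$
$O{\left(H \right)} = \frac{2}{611}$ ($O{\left(H \right)} = \frac{\frac{H}{H} + \frac{H}{H}}{611} = \left(1 + 1\right) \frac{1}{611} = 2 \cdot \frac{1}{611} = \frac{2}{611}$)
$Z{\left(277 \right)} - O{\left(-251 - 47 \right)} = 0 - \frac{2}{611} = - \frac{2}{611}$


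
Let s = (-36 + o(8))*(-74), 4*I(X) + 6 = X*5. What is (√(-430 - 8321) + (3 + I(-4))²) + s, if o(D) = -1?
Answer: 11001/4 + I*√8751 ≈ 2750.3 + 93.547*I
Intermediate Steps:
I(X) = -3/2 + 5*X/4 (I(X) = -3/2 + (X*5)/4 = -3/2 + (5*X)/4 = -3/2 + 5*X/4)
s = 2738 (s = (-36 - 1)*(-74) = -37*(-74) = 2738)
(√(-430 - 8321) + (3 + I(-4))²) + s = (√(-430 - 8321) + (3 + (-3/2 + (5/4)*(-4)))²) + 2738 = (√(-8751) + (3 + (-3/2 - 5))²) + 2738 = (I*√8751 + (3 - 13/2)²) + 2738 = (I*√8751 + (-7/2)²) + 2738 = (I*√8751 + 49/4) + 2738 = (49/4 + I*√8751) + 2738 = 11001/4 + I*√8751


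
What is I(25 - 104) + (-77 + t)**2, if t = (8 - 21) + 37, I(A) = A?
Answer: 2730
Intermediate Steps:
t = 24 (t = -13 + 37 = 24)
I(25 - 104) + (-77 + t)**2 = (25 - 104) + (-77 + 24)**2 = -79 + (-53)**2 = -79 + 2809 = 2730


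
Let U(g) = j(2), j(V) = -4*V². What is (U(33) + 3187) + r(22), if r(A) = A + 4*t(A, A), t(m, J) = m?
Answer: 3281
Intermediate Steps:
U(g) = -16 (U(g) = -4*2² = -4*4 = -16)
r(A) = 5*A (r(A) = A + 4*A = 5*A)
(U(33) + 3187) + r(22) = (-16 + 3187) + 5*22 = 3171 + 110 = 3281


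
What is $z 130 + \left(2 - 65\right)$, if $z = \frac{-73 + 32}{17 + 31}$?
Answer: $- \frac{4177}{24} \approx -174.04$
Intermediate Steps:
$z = - \frac{41}{48} \approx -0.85417$
$z 130 + \left(2 - 65\right) = \left(- \frac{41}{48}\right) 130 + \left(2 - 65\right) = - \frac{2665}{24} + \left(2 - 65\right) = - \frac{2665}{24} - 63 = - \frac{4177}{24}$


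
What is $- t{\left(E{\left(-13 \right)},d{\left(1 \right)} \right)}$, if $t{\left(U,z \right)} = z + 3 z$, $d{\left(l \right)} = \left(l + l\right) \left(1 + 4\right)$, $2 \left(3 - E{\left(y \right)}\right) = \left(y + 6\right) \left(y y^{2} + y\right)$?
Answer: $-40$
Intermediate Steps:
$E{\left(y \right)} = 3 - \frac{\left(6 + y\right) \left(y + y^{3}\right)}{2}$ ($E{\left(y \right)} = 3 - \frac{\left(y + 6\right) \left(y y^{2} + y\right)}{2} = 3 - \frac{\left(6 + y\right) \left(y^{3} + y\right)}{2} = 3 - \frac{\left(6 + y\right) \left(y + y^{3}\right)}{2}$)
$d{\left(l \right)} = 10 l$ ($d{\left(l \right)} = 2 l 5 = 10 l$)
$t{\left(U,z \right)} = 4 z$
$- t{\left(E{\left(-13 \right)},d{\left(1 \right)} \right)} = - 4 \cdot 10 \cdot 1 = - 4 \cdot 10 = \left(-1\right) 40 = -40$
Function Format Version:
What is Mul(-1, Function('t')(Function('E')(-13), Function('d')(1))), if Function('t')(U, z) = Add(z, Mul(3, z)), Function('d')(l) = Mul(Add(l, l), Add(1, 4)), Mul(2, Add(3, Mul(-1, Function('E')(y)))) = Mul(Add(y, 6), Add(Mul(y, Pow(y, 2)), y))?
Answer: -40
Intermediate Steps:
Function('E')(y) = Add(3, Mul(Rational(-1, 2), Add(6, y), Add(y, Pow(y, 3)))) (Function('E')(y) = Add(3, Mul(Rational(-1, 2), Mul(Add(y, 6), Add(Mul(y, Pow(y, 2)), y)))) = Add(3, Mul(Rational(-1, 2), Mul(Add(6, y), Add(Pow(y, 3), y)))) = Add(3, Mul(Rational(-1, 2), Mul(Add(6, y), Add(y, Pow(y, 3))))) = Add(3, Mul(Rational(-1, 2), Add(6, y), Add(y, Pow(y, 3)))))
Function('d')(l) = Mul(10, l) (Function('d')(l) = Mul(Mul(2, l), 5) = Mul(10, l))
Function('t')(U, z) = Mul(4, z)
Mul(-1, Function('t')(Function('E')(-13), Function('d')(1))) = Mul(-1, Mul(4, Mul(10, 1))) = Mul(-1, Mul(4, 10)) = Mul(-1, 40) = -40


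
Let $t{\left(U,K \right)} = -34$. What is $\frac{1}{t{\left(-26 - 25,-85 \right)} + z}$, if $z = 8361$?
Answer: $\frac{1}{8327} \approx 0.00012009$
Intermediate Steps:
$\frac{1}{t{\left(-26 - 25,-85 \right)} + z} = \frac{1}{-34 + 8361} = \frac{1}{8327}$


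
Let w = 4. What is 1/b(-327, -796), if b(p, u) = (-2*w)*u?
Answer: 1/6368 ≈ 0.00015704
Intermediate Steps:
b(p, u) = -8*u (b(p, u) = (-2*4)*u = -8*u)
1/b(-327, -796) = 1/(-8*(-796)) = 1/6368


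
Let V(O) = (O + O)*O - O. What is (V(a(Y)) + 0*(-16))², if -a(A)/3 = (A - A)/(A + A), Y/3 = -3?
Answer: 0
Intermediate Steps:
Y = -9 (Y = 3*(-3) = -9)
a(A) = 0 (a(A) = -3*(A - A)/(A + A) = -0/(2*A) = -0*1/(2*A) = -3*0 = 0)
V(O) = -O + 2*O² (V(O) = (2*O)*O - O = 2*O² - O = -O + 2*O²)
(V(a(Y)) + 0*(-16))² = (0*(-1 + 2*0) + 0*(-16))² = (0*(-1 + 0) + 0)² = (0*(-1) + 0)² = (0 + 0)² = 0² = 0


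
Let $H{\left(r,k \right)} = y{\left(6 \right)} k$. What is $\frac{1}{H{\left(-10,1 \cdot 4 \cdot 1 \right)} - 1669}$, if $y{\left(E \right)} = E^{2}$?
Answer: $- \frac{1}{1525} \approx -0.00065574$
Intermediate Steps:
$H{\left(r,k \right)} = 36 k$ ($H{\left(r,k \right)} = 6^{2} k = 36 k$)
$\frac{1}{H{\left(-10,1 \cdot 4 \cdot 1 \right)} - 1669} = \frac{1}{36 \cdot 1 \cdot 4 \cdot 1 - 1669} = \frac{1}{36 \cdot 4 \cdot 1 - 1669} = \frac{1}{36 \cdot 4 - 1669} = \frac{1}{144 - 1669} = \frac{1}{-1525} = - \frac{1}{1525}$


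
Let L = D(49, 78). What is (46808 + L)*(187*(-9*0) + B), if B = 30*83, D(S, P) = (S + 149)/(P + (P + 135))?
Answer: 11305700580/97 ≈ 1.1655e+8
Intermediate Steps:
D(S, P) = (149 + S)/(135 + 2*P) (D(S, P) = (149 + S)/(P + (135 + P)) = (149 + S)/(135 + 2*P))
L = 66/97 (L = (149 + 49)/(135 + 2*78) = 198/(135 + 156) = 198/291 = (1/291)*198 = 66/97 ≈ 0.68041)
B = 2490
(46808 + L)*(187*(-9*0) + B) = (46808 + 66/97)*(187*(-9*0) + 2490) = 4540442*(187*0 + 2490)/97 = 4540442*(0 + 2490)/97 = (4540442/97)*2490 = 11305700580/97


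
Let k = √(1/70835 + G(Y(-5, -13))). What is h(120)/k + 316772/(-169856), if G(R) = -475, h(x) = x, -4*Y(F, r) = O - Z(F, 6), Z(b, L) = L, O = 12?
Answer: -79193/42464 - 15*I*√148959913190/1051457 ≈ -1.8649 - 5.506*I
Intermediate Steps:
Y(F, r) = -3/2 (Y(F, r) = -(12 - 1*6)/4 = -(12 - 6)/4 = -¼*6 = -3/2)
k = 4*I*√148959913190/70835 (k = √(1/70835 - 475) = √(-33646624/70835) = 4*I*√148959913190/70835 ≈ 21.794*I)
h(120)/k + 316772/(-169856) = 120/((4*I*√148959913190/70835)) + 316772/(-169856) = 120*(-I*√148959913190/8411656) + 316772*(-1/169856) = -15*I*√148959913190/1051457 - 79193/42464 = -79193/42464 - 15*I*√148959913190/1051457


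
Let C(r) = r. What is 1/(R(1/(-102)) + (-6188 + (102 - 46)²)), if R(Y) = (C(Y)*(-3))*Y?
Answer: -3468/10584337 ≈ -0.00032765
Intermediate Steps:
R(Y) = -3*Y² (R(Y) = (Y*(-3))*Y = (-3*Y)*Y = -3*Y²)
1/(R(1/(-102)) + (-6188 + (102 - 46)²)) = 1/(-3*(1/(-102))² + (-6188 + (102 - 46)²)) = 1/(-3*(-1/102)² + (-6188 + 56²)) = 1/(-3*1/10404 + (-6188 + 3136)) = 1/(-1/3468 - 3052) = 1/(-10584337/3468) = -3468/10584337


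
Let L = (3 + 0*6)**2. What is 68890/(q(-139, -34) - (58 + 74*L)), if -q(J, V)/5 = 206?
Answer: -34445/877 ≈ -39.276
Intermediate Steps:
q(J, V) = -1030 (q(J, V) = -5*206 = -1030)
L = 9 (L = (3 + 0)**2 = 3**2 = 9)
68890/(q(-139, -34) - (58 + 74*L)) = 68890/(-1030 - (58 + 74*9)) = 68890/(-1030 - (58 + 666)) = 68890/(-1030 - 1*724) = 68890/(-1030 - 724) = 68890/(-1754) = 68890*(-1/1754) = -34445/877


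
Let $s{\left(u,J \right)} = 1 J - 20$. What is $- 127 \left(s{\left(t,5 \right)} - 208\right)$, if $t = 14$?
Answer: $28321$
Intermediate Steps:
$s{\left(u,J \right)} = -20 + J$ ($s{\left(u,J \right)} = J - 20 = -20 + J$)
$- 127 \left(s{\left(t,5 \right)} - 208\right) = - 127 \left(\left(-20 + 5\right) - 208\right) = - 127 \left(-15 - 208\right) = \left(-127\right) \left(-223\right) = 28321$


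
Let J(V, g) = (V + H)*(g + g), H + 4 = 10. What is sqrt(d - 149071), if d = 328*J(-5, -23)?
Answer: I*sqrt(164159) ≈ 405.17*I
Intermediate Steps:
H = 6 (H = -4 + 10 = 6)
J(V, g) = 2*g*(6 + V) (J(V, g) = (V + 6)*(g + g) = (6 + V)*(2*g) = 2*g*(6 + V))
d = -15088 (d = 328*(2*(-23)*(6 - 5)) = 328*(2*(-23)*1) = 328*(-46) = -15088)
sqrt(d - 149071) = sqrt(-15088 - 149071) = sqrt(-164159) = I*sqrt(164159)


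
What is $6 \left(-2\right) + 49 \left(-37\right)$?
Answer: $-1825$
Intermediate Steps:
$6 \left(-2\right) + 49 \left(-37\right) = -12 - 1813 = -1825$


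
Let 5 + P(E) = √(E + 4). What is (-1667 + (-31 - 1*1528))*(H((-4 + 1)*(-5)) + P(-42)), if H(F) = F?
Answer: -32260 - 3226*I*√38 ≈ -32260.0 - 19886.0*I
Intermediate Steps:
P(E) = -5 + √(4 + E) (P(E) = -5 + √(E + 4) = -5 + √(4 + E))
(-1667 + (-31 - 1*1528))*(H((-4 + 1)*(-5)) + P(-42)) = (-1667 + (-31 - 1*1528))*((-4 + 1)*(-5) + (-5 + √(4 - 42))) = (-1667 + (-31 - 1528))*(-3*(-5) + (-5 + √(-38))) = (-1667 - 1559)*(15 + (-5 + I*√38)) = -3226*(10 + I*√38) = -32260 - 3226*I*√38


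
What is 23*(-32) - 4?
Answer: -740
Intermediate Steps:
23*(-32) - 4 = -736 - 4 = -740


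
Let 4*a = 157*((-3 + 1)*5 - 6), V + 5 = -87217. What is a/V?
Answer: 314/43611 ≈ 0.0072000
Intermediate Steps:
V = -87222 (V = -5 - 87217 = -87222)
a = -628 (a = (157*((-3 + 1)*5 - 6))/4 = (157*(-2*5 - 6))/4 = (157*(-10 - 6))/4 = (157*(-16))/4 = (¼)*(-2512) = -628)
a/V = -628/(-87222) = -628*(-1/87222) = 314/43611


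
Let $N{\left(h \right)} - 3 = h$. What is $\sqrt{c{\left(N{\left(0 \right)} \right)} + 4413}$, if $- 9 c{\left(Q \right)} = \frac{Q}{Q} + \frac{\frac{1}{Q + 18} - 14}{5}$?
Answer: $\frac{\sqrt{437899665}}{315} \approx 66.432$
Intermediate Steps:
$N{\left(h \right)} = 3 + h$
$c{\left(Q \right)} = \frac{1}{5} - \frac{1}{45 \left(18 + Q\right)}$ ($c{\left(Q \right)} = - \frac{\frac{Q}{Q} + \frac{\frac{1}{Q + 18} - 14}{5}}{9} = - \frac{1 + \left(\frac{1}{18 + Q} - 14\right) \frac{1}{5}}{9} = - \frac{1 + \left(-14 + \frac{1}{18 + Q}\right) \frac{1}{5}}{9} = - \frac{1 - \left(\frac{14}{5} - \frac{1}{5 \left(18 + Q\right)}\right)}{9} = - \frac{- \frac{9}{5} + \frac{1}{5 \left(18 + Q\right)}}{9} = \frac{1}{5} - \frac{1}{45 \left(18 + Q\right)}$)
$\sqrt{c{\left(N{\left(0 \right)} \right)} + 4413} = \sqrt{\frac{161 + 9 \left(3 + 0\right)}{45 \left(18 + \left(3 + 0\right)\right)} + 4413} = \sqrt{\frac{161 + 9 \cdot 3}{45 \left(18 + 3\right)} + 4413} = \sqrt{\frac{161 + 27}{45 \cdot 21} + 4413} = \sqrt{\frac{1}{45} \cdot \frac{1}{21} \cdot 188 + 4413} = \sqrt{\frac{188}{945} + 4413} = \sqrt{\frac{4170473}{945}} = \frac{\sqrt{437899665}}{315}$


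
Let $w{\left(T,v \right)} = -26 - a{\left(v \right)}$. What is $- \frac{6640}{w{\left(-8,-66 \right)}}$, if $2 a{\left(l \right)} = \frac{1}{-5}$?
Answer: $\frac{66400}{259} \approx 256.37$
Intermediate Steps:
$a{\left(l \right)} = - \frac{1}{10}$ ($a{\left(l \right)} = \frac{1}{2 \left(-5\right)} = \frac{1}{2} \left(- \frac{1}{5}\right) = - \frac{1}{10}$)
$w{\left(T,v \right)} = - \frac{259}{10}$ ($w{\left(T,v \right)} = -26 - - \frac{1}{10} = -26 + \frac{1}{10} = - \frac{259}{10}$)
$- \frac{6640}{w{\left(-8,-66 \right)}} = - \frac{6640}{- \frac{259}{10}} = \left(-6640\right) \left(- \frac{10}{259}\right) = \frac{66400}{259}$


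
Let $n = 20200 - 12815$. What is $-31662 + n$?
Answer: $-24277$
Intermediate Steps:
$n = 7385$ ($n = 20200 - 12815 = 7385$)
$-31662 + n = -31662 + 7385 = -24277$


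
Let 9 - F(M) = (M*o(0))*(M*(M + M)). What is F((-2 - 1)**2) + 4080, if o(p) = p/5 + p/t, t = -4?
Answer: 4089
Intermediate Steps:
o(p) = -p/20 (o(p) = p/5 + p/(-4) = p*(1/5) + p*(-1/4) = p/5 - p/4 = -p/20)
F(M) = 9 (F(M) = 9 - M*(-1/20*0)*M*(M + M) = 9 - M*0*M*(2*M) = 9 - 0*2*M**2 = 9 - 1*0 = 9 + 0 = 9)
F((-2 - 1)**2) + 4080 = 9 + 4080 = 4089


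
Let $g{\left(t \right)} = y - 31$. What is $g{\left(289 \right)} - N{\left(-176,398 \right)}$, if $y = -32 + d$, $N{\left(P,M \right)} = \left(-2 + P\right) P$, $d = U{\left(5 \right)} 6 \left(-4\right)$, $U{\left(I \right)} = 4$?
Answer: $-31487$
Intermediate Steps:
$d = -96$ ($d = 4 \cdot 6 \left(-4\right) = 24 \left(-4\right) = -96$)
$N{\left(P,M \right)} = P \left(-2 + P\right)$
$y = -128$ ($y = -32 - 96 = -128$)
$g{\left(t \right)} = -159$ ($g{\left(t \right)} = -128 - 31 = -159$)
$g{\left(289 \right)} - N{\left(-176,398 \right)} = -159 - - 176 \left(-2 - 176\right) = -159 - \left(-176\right) \left(-178\right) = -159 - 31328 = -31487$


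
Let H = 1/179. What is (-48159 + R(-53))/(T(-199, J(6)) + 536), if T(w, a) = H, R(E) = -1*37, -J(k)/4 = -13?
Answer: -8627084/95945 ≈ -89.917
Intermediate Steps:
J(k) = 52 (J(k) = -4*(-13) = 52)
R(E) = -37
H = 1/179 ≈ 0.0055866
T(w, a) = 1/179
(-48159 + R(-53))/(T(-199, J(6)) + 536) = (-48159 - 37)/(1/179 + 536) = -48196/95945/179 = -48196*179/95945 = -8627084/95945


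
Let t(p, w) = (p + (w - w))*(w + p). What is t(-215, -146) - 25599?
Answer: 52016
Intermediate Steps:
t(p, w) = p*(p + w) (t(p, w) = (p + 0)*(p + w) = p*(p + w))
t(-215, -146) - 25599 = -215*(-215 - 146) - 25599 = -215*(-361) - 25599 = 77615 - 25599 = 52016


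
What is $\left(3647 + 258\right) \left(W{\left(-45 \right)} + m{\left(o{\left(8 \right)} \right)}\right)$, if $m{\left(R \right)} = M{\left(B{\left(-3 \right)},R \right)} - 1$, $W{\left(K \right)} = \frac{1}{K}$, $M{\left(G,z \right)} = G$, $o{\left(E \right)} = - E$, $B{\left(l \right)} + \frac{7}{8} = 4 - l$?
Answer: $\frac{1434697}{72} \approx 19926.0$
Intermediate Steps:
$B{\left(l \right)} = \frac{25}{8} - l$ ($B{\left(l \right)} = - \frac{7}{8} - \left(-4 + l\right) = \frac{25}{8} - l$)
$m{\left(R \right)} = \frac{41}{8}$ ($m{\left(R \right)} = \left(\frac{25}{8} - -3\right) - 1 = \left(\frac{25}{8} + 3\right) - 1 = \frac{49}{8} - 1 = \frac{41}{8}$)
$\left(3647 + 258\right) \left(W{\left(-45 \right)} + m{\left(o{\left(8 \right)} \right)}\right) = \left(3647 + 258\right) \left(\frac{1}{-45} + \frac{41}{8}\right) = 3905 \left(- \frac{1}{45} + \frac{41}{8}\right) = 3905 \cdot \frac{1837}{360} = \frac{1434697}{72}$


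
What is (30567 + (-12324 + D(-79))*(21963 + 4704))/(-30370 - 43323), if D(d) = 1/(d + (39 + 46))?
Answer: 657218193/147386 ≈ 4459.2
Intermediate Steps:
D(d) = 1/(85 + d) (D(d) = 1/(d + 85) = 1/(85 + d))
(30567 + (-12324 + D(-79))*(21963 + 4704))/(-30370 - 43323) = (30567 + (-12324 + 1/(85 - 79))*(21963 + 4704))/(-30370 - 43323) = (30567 + (-12324 + 1/6)*26667)/(-73693) = (30567 + (-12324 + ⅙)*26667)*(-1/73693) = (30567 - 73943/6*26667)*(-1/73693) = (30567 - 657279327/2)*(-1/73693) = -657218193/2*(-1/73693) = 657218193/147386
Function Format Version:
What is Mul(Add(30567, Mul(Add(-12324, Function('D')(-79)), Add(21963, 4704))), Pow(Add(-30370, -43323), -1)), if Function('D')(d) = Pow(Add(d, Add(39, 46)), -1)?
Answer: Rational(657218193, 147386) ≈ 4459.2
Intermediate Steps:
Function('D')(d) = Pow(Add(85, d), -1) (Function('D')(d) = Pow(Add(d, 85), -1) = Pow(Add(85, d), -1))
Mul(Add(30567, Mul(Add(-12324, Function('D')(-79)), Add(21963, 4704))), Pow(Add(-30370, -43323), -1)) = Mul(Add(30567, Mul(Add(-12324, Pow(Add(85, -79), -1)), Add(21963, 4704))), Pow(Add(-30370, -43323), -1)) = Mul(Add(30567, Mul(Add(-12324, Pow(6, -1)), 26667)), Pow(-73693, -1)) = Mul(Add(30567, Mul(Add(-12324, Rational(1, 6)), 26667)), Rational(-1, 73693)) = Mul(Add(30567, Mul(Rational(-73943, 6), 26667)), Rational(-1, 73693)) = Mul(Add(30567, Rational(-657279327, 2)), Rational(-1, 73693)) = Mul(Rational(-657218193, 2), Rational(-1, 73693)) = Rational(657218193, 147386)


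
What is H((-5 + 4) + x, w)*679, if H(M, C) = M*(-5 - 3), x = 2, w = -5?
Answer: -5432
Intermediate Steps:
H(M, C) = -8*M (H(M, C) = M*(-8) = -8*M)
H((-5 + 4) + x, w)*679 = -8*((-5 + 4) + 2)*679 = -8*(-1 + 2)*679 = -8*1*679 = -8*679 = -5432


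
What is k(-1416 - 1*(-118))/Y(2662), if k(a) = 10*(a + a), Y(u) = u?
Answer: -1180/121 ≈ -9.7521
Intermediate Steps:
k(a) = 20*a (k(a) = 10*(2*a) = 20*a)
k(-1416 - 1*(-118))/Y(2662) = (20*(-1416 - 1*(-118)))/2662 = (20*(-1416 + 118))*(1/2662) = (20*(-1298))*(1/2662) = -25960*1/2662 = -1180/121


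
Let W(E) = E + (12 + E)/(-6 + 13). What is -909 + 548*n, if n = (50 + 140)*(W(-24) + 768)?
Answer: 541001157/7 ≈ 7.7286e+7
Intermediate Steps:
W(E) = 12/7 + 8*E/7 (W(E) = E + (12 + E)/7 = E + (12 + E)*(⅐) = E + (12/7 + E/7) = 12/7 + 8*E/7)
n = 987240/7 (n = (50 + 140)*((12/7 + (8/7)*(-24)) + 768) = 190*((12/7 - 192/7) + 768) = 190*(-180/7 + 768) = 190*(5196/7) = 987240/7 ≈ 1.4103e+5)
-909 + 548*n = -909 + 548*(987240/7) = -909 + 541007520/7 = 541001157/7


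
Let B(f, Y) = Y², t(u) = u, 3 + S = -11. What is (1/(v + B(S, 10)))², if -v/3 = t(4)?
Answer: 1/7744 ≈ 0.00012913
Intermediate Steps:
S = -14 (S = -3 - 11 = -14)
v = -12 (v = -3*4 = -12)
(1/(v + B(S, 10)))² = (1/(-12 + 10²))² = (1/(-12 + 100))² = (1/88)² = 1/7744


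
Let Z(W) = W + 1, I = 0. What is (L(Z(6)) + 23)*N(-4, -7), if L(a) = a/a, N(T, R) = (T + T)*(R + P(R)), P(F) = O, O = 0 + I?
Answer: 1344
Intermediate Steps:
Z(W) = 1 + W
O = 0 (O = 0 + 0 = 0)
P(F) = 0
N(T, R) = 2*R*T (N(T, R) = (T + T)*(R + 0) = (2*T)*R = 2*R*T)
L(a) = 1
(L(Z(6)) + 23)*N(-4, -7) = (1 + 23)*(2*(-7)*(-4)) = 24*56 = 1344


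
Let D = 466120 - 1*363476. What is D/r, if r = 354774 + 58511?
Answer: 102644/413285 ≈ 0.24836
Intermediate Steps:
D = 102644 (D = 466120 - 363476 = 102644)
r = 413285
D/r = 102644/413285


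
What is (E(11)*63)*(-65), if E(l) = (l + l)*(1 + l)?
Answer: -1081080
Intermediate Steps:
E(l) = 2*l*(1 + l) (E(l) = (2*l)*(1 + l) = 2*l*(1 + l))
(E(11)*63)*(-65) = ((2*11*(1 + 11))*63)*(-65) = ((2*11*12)*63)*(-65) = (264*63)*(-65) = 16632*(-65) = -1081080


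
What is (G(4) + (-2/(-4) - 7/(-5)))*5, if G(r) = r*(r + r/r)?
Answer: 219/2 ≈ 109.50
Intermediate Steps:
G(r) = r*(1 + r) (G(r) = r*(r + 1) = r*(1 + r))
(G(4) + (-2/(-4) - 7/(-5)))*5 = (4*(1 + 4) + (-2/(-4) - 7/(-5)))*5 = (4*5 + (-2*(-¼) - 7*(-⅕)))*5 = (20 + (½ + 7/5))*5 = (20 + 19/10)*5 = (219/10)*5 = 219/2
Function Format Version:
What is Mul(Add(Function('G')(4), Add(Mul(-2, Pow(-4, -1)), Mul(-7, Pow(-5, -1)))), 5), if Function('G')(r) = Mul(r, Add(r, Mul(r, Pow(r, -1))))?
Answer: Rational(219, 2) ≈ 109.50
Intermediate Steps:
Function('G')(r) = Mul(r, Add(1, r)) (Function('G')(r) = Mul(r, Add(r, 1)) = Mul(r, Add(1, r)))
Mul(Add(Function('G')(4), Add(Mul(-2, Pow(-4, -1)), Mul(-7, Pow(-5, -1)))), 5) = Mul(Add(Mul(4, Add(1, 4)), Add(Mul(-2, Pow(-4, -1)), Mul(-7, Pow(-5, -1)))), 5) = Mul(Add(Mul(4, 5), Add(Mul(-2, Rational(-1, 4)), Mul(-7, Rational(-1, 5)))), 5) = Mul(Add(20, Add(Rational(1, 2), Rational(7, 5))), 5) = Mul(Add(20, Rational(19, 10)), 5) = Mul(Rational(219, 10), 5) = Rational(219, 2)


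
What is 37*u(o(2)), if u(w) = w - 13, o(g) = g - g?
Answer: -481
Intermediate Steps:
o(g) = 0
u(w) = -13 + w
37*u(o(2)) = 37*(-13 + 0) = 37*(-13) = -481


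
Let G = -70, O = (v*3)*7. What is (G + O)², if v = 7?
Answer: 5929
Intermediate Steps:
O = 147 (O = (7*3)*7 = 21*7 = 147)
(G + O)² = (-70 + 147)² = 77² = 5929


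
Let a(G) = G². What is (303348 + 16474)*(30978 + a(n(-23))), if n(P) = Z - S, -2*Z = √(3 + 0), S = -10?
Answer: 19879335965/2 - 3198220*√3 ≈ 9.9341e+9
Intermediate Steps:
Z = -√3/2 (Z = -√(3 + 0)/2 = -√3/2 ≈ -0.86602)
n(P) = 10 - √3/2 (n(P) = -√3/2 - 1*(-10) = -√3/2 + 10 = 10 - √3/2)
(303348 + 16474)*(30978 + a(n(-23))) = (303348 + 16474)*(30978 + (10 - √3/2)²) = 319822*(30978 + (10 - √3/2)²) = 9907445916 + 319822*(10 - √3/2)²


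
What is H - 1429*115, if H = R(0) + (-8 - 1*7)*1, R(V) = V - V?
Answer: -164350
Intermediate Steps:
R(V) = 0
H = -15 (H = 0 + (-8 - 1*7)*1 = 0 + (-8 - 7)*1 = 0 - 15*1 = 0 - 15 = -15)
H - 1429*115 = -15 - 1429*115 = -15 - 164335 = -164350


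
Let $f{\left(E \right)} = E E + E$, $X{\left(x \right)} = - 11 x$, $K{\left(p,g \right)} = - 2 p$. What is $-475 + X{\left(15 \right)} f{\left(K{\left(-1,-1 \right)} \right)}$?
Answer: $-1465$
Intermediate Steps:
$f{\left(E \right)} = E + E^{2}$ ($f{\left(E \right)} = E^{2} + E = E + E^{2}$)
$-475 + X{\left(15 \right)} f{\left(K{\left(-1,-1 \right)} \right)} = -475 + \left(-11\right) 15 \left(-2\right) \left(-1\right) \left(1 - -2\right) = -475 - 165 \cdot 2 \left(1 + 2\right) = -475 - 165 \cdot 2 \cdot 3 = -475 - 990 = -1465$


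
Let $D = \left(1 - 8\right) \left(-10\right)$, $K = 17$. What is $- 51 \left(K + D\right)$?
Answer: $-4437$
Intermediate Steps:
$D = 70$ ($D = \left(-7\right) \left(-10\right) = 70$)
$- 51 \left(K + D\right) = - 51 \left(17 + 70\right) = \left(-51\right) 87 = -4437$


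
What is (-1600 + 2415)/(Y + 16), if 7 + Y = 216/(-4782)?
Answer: 649555/7137 ≈ 91.012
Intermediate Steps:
Y = -5615/797 (Y = -7 + 216/(-4782) = -7 + 216*(-1/4782) = -7 - 36/797 = -5615/797 ≈ -7.0452)
(-1600 + 2415)/(Y + 16) = (-1600 + 2415)/(-5615/797 + 16) = 815/(7137/797) = 815*(797/7137) = 649555/7137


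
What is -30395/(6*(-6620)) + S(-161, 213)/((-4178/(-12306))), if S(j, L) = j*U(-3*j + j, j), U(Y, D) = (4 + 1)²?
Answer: -196727014769/16595016 ≈ -11855.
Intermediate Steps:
U(Y, D) = 25 (U(Y, D) = 5² = 25)
S(j, L) = 25*j (S(j, L) = j*25 = 25*j)
-30395/(6*(-6620)) + S(-161, 213)/((-4178/(-12306))) = -30395/(6*(-6620)) + (25*(-161))/((-4178/(-12306))) = -30395/(-39720) - 4025/((-4178*(-1/12306))) = -30395*(-1/39720) - 4025/2089/6153 = 6079/7944 - 4025*6153/2089 = 6079/7944 - 24765825/2089 = -196727014769/16595016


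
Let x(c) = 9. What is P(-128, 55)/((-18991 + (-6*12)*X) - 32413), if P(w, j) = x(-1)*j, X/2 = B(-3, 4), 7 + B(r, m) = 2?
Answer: -495/50684 ≈ -0.0097664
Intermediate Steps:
B(r, m) = -5 (B(r, m) = -7 + 2 = -5)
X = -10 (X = 2*(-5) = -10)
P(w, j) = 9*j
P(-128, 55)/((-18991 + (-6*12)*X) - 32413) = (9*55)/((-18991 - 6*12*(-10)) - 32413) = 495/((-18991 - 72*(-10)) - 32413) = 495/((-18991 + 720) - 32413) = 495/(-18271 - 32413) = 495/(-50684) = 495*(-1/50684) = -495/50684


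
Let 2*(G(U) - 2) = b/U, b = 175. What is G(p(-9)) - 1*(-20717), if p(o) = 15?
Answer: 124349/6 ≈ 20725.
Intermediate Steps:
G(U) = 2 + 175/(2*U) (G(U) = 2 + (175/U)/2 = 2 + 175/(2*U))
G(p(-9)) - 1*(-20717) = (2 + (175/2)/15) - 1*(-20717) = (2 + (175/2)*(1/15)) + 20717 = (2 + 35/6) + 20717 = 47/6 + 20717 = 124349/6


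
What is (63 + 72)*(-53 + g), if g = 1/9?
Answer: -7140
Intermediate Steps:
g = 1/9 ≈ 0.11111
(63 + 72)*(-53 + g) = (63 + 72)*(-53 + 1/9) = 135*(-476/9) = -7140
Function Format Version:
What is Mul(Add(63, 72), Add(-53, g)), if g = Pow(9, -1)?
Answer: -7140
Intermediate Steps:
g = Rational(1, 9) ≈ 0.11111
Mul(Add(63, 72), Add(-53, g)) = Mul(Add(63, 72), Add(-53, Rational(1, 9))) = Mul(135, Rational(-476, 9)) = -7140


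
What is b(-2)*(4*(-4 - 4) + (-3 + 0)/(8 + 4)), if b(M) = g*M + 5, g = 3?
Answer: 129/4 ≈ 32.250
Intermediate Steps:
b(M) = 5 + 3*M (b(M) = 3*M + 5 = 5 + 3*M)
b(-2)*(4*(-4 - 4) + (-3 + 0)/(8 + 4)) = (5 + 3*(-2))*(4*(-4 - 4) + (-3 + 0)/(8 + 4)) = (5 - 6)*(4*(-8) - 3/12) = -(-32 - 3*1/12) = -(-32 - 1/4) = -1*(-129/4) = 129/4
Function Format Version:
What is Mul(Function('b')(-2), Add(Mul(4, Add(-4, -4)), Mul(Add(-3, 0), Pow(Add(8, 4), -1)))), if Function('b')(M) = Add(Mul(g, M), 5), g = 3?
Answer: Rational(129, 4) ≈ 32.250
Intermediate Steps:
Function('b')(M) = Add(5, Mul(3, M)) (Function('b')(M) = Add(Mul(3, M), 5) = Add(5, Mul(3, M)))
Mul(Function('b')(-2), Add(Mul(4, Add(-4, -4)), Mul(Add(-3, 0), Pow(Add(8, 4), -1)))) = Mul(Add(5, Mul(3, -2)), Add(Mul(4, Add(-4, -4)), Mul(Add(-3, 0), Pow(Add(8, 4), -1)))) = Mul(Add(5, -6), Add(Mul(4, -8), Mul(-3, Pow(12, -1)))) = Mul(-1, Add(-32, Mul(-3, Rational(1, 12)))) = Mul(-1, Add(-32, Rational(-1, 4))) = Mul(-1, Rational(-129, 4)) = Rational(129, 4)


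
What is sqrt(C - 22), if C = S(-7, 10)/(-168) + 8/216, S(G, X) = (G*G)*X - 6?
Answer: I*sqrt(394422)/126 ≈ 4.9844*I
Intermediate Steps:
S(G, X) = -6 + X*G**2 (S(G, X) = G**2*X - 6 = X*G**2 - 6 = -6 + X*G**2)
C = -1075/378 (C = (-6 + 10*(-7)**2)/(-168) + 8/216 = (-6 + 10*49)*(-1/168) + 8*(1/216) = (-6 + 490)*(-1/168) + 1/27 = 484*(-1/168) + 1/27 = -121/42 + 1/27 = -1075/378 ≈ -2.8439)
sqrt(C - 22) = sqrt(-1075/378 - 22) = sqrt(-9391/378) = I*sqrt(394422)/126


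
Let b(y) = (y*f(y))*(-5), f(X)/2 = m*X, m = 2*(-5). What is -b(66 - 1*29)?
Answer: -136900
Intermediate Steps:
m = -10
f(X) = -20*X (f(X) = 2*(-10*X) = -20*X)
b(y) = 100*y² (b(y) = (y*(-20*y))*(-5) = -20*y²*(-5) = 100*y²)
-b(66 - 1*29) = -100*(66 - 1*29)² = -100*(66 - 29)² = -100*37² = -100*1369 = -1*136900 = -136900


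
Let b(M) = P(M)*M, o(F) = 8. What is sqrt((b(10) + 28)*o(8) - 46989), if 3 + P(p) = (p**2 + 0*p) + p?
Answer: 3*I*sqrt(4245) ≈ 195.46*I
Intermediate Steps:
P(p) = -3 + p + p**2 (P(p) = -3 + ((p**2 + 0*p) + p) = -3 + ((p**2 + 0) + p) = -3 + (p**2 + p) = -3 + (p + p**2) = -3 + p + p**2)
b(M) = M*(-3 + M + M**2) (b(M) = (-3 + M + M**2)*M = M*(-3 + M + M**2))
sqrt((b(10) + 28)*o(8) - 46989) = sqrt((10*(-3 + 10 + 10**2) + 28)*8 - 46989) = sqrt((10*(-3 + 10 + 100) + 28)*8 - 46989) = sqrt((10*107 + 28)*8 - 46989) = sqrt((1070 + 28)*8 - 46989) = sqrt(1098*8 - 46989) = sqrt(8784 - 46989) = sqrt(-38205) = 3*I*sqrt(4245)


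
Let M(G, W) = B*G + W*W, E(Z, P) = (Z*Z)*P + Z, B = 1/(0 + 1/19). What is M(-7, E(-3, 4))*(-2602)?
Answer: -2487512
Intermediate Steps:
B = 19 (B = 1/(0 + 1/19) = 1/(1/19) = 19)
E(Z, P) = Z + P*Z**2 (E(Z, P) = Z**2*P + Z = P*Z**2 + Z = Z + P*Z**2)
M(G, W) = W**2 + 19*G (M(G, W) = 19*G + W*W = 19*G + W**2 = W**2 + 19*G)
M(-7, E(-3, 4))*(-2602) = ((-3*(1 + 4*(-3)))**2 + 19*(-7))*(-2602) = ((-3*(1 - 12))**2 - 133)*(-2602) = ((-3*(-11))**2 - 133)*(-2602) = (33**2 - 133)*(-2602) = (1089 - 133)*(-2602) = 956*(-2602) = -2487512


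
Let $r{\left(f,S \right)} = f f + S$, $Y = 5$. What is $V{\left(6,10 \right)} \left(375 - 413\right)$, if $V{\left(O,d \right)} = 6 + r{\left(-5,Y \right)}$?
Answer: $-1368$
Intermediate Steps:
$r{\left(f,S \right)} = S + f^{2}$ ($r{\left(f,S \right)} = f^{2} + S = S + f^{2}$)
$V{\left(O,d \right)} = 36$ ($V{\left(O,d \right)} = 6 + \left(5 + \left(-5\right)^{2}\right) = 6 + \left(5 + 25\right) = 6 + 30 = 36$)
$V{\left(6,10 \right)} \left(375 - 413\right) = 36 \left(375 - 413\right) = 36 \left(-38\right) = -1368$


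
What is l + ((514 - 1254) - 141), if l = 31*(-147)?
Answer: -5438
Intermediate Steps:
l = -4557
l + ((514 - 1254) - 141) = -4557 + ((514 - 1254) - 141) = -4557 + (-740 - 141) = -4557 - 881 = -5438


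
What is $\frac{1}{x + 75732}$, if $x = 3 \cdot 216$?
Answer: $\frac{1}{76380} \approx 1.3092 \cdot 10^{-5}$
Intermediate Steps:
$x = 648$
$\frac{1}{x + 75732} = \frac{1}{648 + 75732} = \frac{1}{76380}$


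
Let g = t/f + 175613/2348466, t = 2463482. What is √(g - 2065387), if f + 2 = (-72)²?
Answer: I*√76454812929182383602985398/6084875406 ≈ 1437.0*I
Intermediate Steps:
f = 5182 (f = -2 + (-72)² = -2 + 5184 = 5182)
g = 2893156872589/6084875406 (g = 2463482/5182 + 175613/2348466 = 2463482*(1/5182) + 175613*(1/2348466) = 1231741/2591 + 175613/2348466 = 2893156872589/6084875406 ≈ 475.47)
√(g - 2065387) = √(2893156872589/6084875406 - 2065387) = √(-12564729403299533/6084875406) = I*√76454812929182383602985398/6084875406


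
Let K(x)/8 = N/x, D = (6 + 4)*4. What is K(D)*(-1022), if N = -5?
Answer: 1022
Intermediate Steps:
D = 40 (D = 10*4 = 40)
K(x) = -40/x (K(x) = 8*(-5/x) = -40/x)
K(D)*(-1022) = -40/40*(-1022) = -40*1/40*(-1022) = -1*(-1022) = 1022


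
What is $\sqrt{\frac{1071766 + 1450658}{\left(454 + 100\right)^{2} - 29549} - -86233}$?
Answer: $\frac{\sqrt{6634815829908145}}{277367} \approx 293.67$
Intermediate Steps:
$\sqrt{\frac{1071766 + 1450658}{\left(454 + 100\right)^{2} - 29549} - -86233} = \sqrt{\frac{2522424}{554^{2} - 29549} + 86233} = \sqrt{\frac{2522424}{306916 - 29549} + 86233} = \sqrt{\frac{2522424}{277367} + 86233} = \sqrt{\frac{23920710935}{277367}} = \frac{\sqrt{6634815829908145}}{277367}$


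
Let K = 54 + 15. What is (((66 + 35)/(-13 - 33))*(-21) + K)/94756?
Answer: 5295/4358776 ≈ 0.0012148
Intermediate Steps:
K = 69
(((66 + 35)/(-13 - 33))*(-21) + K)/94756 = (((66 + 35)/(-13 - 33))*(-21) + 69)/94756 = ((101/(-46))*(-21) + 69)*(1/94756) = ((101*(-1/46))*(-21) + 69)*(1/94756) = (-101/46*(-21) + 69)*(1/94756) = (2121/46 + 69)*(1/94756) = (5295/46)*(1/94756) = 5295/4358776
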